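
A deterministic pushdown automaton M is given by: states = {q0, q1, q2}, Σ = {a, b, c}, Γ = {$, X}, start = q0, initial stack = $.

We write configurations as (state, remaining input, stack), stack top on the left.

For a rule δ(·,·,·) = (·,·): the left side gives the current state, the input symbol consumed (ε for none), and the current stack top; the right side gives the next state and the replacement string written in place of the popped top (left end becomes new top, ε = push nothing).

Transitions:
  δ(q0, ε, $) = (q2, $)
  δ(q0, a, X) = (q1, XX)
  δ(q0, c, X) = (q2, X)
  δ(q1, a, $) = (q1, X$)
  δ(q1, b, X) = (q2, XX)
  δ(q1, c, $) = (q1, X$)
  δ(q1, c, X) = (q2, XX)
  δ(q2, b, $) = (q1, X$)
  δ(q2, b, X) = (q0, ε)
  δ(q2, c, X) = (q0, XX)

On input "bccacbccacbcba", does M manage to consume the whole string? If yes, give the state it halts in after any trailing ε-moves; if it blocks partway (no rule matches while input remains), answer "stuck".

(q0, bccacbccacbcba, $) ⊢ (q2, bccacbccacbcba, $) ⊢ (q1, ccacbccacbcba, X$) ⊢ (q2, cacbccacbcba, XX$) ⊢ (q0, acbccacbcba, XXX$) ⊢ (q1, cbccacbcba, XXXX$) ⊢ (q2, bccacbcba, XXXXX$) ⊢ (q0, ccacbcba, XXXX$) ⊢ (q2, cacbcba, XXXX$) ⊢ (q0, acbcba, XXXXX$) ⊢ (q1, cbcba, XXXXXX$) ⊢ (q2, bcba, XXXXXXX$) ⊢ (q0, cba, XXXXXX$) ⊢ (q2, ba, XXXXXX$) ⊢ (q0, a, XXXXX$) ⊢ (q1, ε, XXXXXX$)
All input consumed; M is in state q1.

q1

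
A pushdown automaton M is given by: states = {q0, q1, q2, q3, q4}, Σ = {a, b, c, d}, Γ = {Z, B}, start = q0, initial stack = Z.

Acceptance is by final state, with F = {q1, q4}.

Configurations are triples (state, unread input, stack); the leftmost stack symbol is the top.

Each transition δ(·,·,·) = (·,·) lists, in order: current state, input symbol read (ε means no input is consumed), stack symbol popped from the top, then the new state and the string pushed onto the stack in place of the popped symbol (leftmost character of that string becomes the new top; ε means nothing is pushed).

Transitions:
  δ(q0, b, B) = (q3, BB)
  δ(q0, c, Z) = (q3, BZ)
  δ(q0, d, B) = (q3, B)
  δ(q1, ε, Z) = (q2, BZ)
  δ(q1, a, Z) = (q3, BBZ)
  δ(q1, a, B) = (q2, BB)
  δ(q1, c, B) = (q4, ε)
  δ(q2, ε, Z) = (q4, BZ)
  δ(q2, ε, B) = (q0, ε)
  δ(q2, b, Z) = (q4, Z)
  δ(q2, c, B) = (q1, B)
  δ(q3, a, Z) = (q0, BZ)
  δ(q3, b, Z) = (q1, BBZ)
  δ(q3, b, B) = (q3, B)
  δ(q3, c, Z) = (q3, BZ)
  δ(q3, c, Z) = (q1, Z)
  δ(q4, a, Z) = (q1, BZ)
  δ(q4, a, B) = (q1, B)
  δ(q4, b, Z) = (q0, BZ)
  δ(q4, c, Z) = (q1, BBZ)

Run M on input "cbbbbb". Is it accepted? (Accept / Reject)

No computation consumes all input and reaches a final state.

Reject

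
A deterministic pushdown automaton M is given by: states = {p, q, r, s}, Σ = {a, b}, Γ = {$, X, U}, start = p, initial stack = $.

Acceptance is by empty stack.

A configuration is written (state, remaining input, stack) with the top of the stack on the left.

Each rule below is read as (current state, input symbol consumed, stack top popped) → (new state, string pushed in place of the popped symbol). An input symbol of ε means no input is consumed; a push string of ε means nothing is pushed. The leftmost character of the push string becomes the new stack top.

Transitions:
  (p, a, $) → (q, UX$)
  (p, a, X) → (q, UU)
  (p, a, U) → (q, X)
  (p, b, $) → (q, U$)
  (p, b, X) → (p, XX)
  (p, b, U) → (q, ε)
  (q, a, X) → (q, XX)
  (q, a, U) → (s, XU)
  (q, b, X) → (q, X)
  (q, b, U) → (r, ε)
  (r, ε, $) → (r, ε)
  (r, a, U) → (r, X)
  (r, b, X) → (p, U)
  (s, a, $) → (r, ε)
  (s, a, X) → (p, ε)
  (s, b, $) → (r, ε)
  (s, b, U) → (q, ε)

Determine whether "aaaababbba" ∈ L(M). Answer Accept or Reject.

(p, aaaababbba, $)
  read a, top $: go to q, push UX$ → (q, aaababbba, UX$)
  read a, top U: go to s, push XU → (s, aababbba, XUX$)
  read a, top X: go to p, push ε → (p, ababbba, UX$)
  read a, top U: go to q, push X → (q, babbba, XX$)
  read b, top X: go to q, push X → (q, abbba, XX$)
  read a, top X: go to q, push XX → (q, bbba, XXX$)
  read b, top X: go to q, push X → (q, bba, XXX$)
  read b, top X: go to q, push X → (q, ba, XXX$)
  read b, top X: go to q, push X → (q, a, XXX$)
  read a, top X: go to q, push XX → (q, ε, XXXX$)
All input consumed; stack is XXXX$, not empty, and no further ε-move applies.

Reject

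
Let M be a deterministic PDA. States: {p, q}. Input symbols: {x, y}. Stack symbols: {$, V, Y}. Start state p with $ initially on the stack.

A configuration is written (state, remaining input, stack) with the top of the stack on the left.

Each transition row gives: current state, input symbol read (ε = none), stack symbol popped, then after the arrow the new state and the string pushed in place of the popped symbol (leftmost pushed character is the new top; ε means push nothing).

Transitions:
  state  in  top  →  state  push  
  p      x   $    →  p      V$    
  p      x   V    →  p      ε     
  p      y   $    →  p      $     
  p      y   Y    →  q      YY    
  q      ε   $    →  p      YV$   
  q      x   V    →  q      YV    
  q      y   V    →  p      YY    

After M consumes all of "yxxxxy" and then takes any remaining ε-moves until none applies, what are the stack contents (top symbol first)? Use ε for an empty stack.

(p, yxxxxy, $)
  read y, top $: go to p, push $ → (p, xxxxy, $)
  read x, top $: go to p, push V$ → (p, xxxy, V$)
  read x, top V: go to p, push ε → (p, xxy, $)
  read x, top $: go to p, push V$ → (p, xy, V$)
  read x, top V: go to p, push ε → (p, y, $)
  read y, top $: go to p, push $ → (p, ε, $)
All input consumed in state p with stack $.

$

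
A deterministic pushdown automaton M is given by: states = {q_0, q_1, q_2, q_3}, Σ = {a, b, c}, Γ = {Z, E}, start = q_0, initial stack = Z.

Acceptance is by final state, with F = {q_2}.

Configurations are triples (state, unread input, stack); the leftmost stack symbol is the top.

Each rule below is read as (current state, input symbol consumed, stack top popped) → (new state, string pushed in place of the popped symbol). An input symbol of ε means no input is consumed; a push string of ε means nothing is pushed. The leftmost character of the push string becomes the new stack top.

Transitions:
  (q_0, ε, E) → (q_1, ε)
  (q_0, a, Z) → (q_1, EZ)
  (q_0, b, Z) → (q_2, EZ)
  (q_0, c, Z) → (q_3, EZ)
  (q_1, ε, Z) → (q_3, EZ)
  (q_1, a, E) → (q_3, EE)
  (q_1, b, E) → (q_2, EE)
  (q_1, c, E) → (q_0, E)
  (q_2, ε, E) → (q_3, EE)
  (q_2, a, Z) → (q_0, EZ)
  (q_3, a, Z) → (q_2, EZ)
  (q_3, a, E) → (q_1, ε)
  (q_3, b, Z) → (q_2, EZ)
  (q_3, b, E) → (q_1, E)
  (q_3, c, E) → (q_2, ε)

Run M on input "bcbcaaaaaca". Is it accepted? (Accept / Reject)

Reject

(q_0, bcbcaaaaaca, Z)
  read b, top Z: go to q_2, push EZ → (q_2, cbcaaaaaca, EZ)
  ε-move, top E: go to q_3, push EE → (q_3, cbcaaaaaca, EEZ)
  read c, top E: go to q_2, push ε → (q_2, bcaaaaaca, EZ)
  ε-move, top E: go to q_3, push EE → (q_3, bcaaaaaca, EEZ)
  read b, top E: go to q_1, push E → (q_1, caaaaaca, EEZ)
  read c, top E: go to q_0, push E → (q_0, aaaaaca, EEZ)
  ε-move, top E: go to q_1, push ε → (q_1, aaaaaca, EZ)
  read a, top E: go to q_3, push EE → (q_3, aaaaca, EEZ)
  read a, top E: go to q_1, push ε → (q_1, aaaca, EZ)
  read a, top E: go to q_3, push EE → (q_3, aaca, EEZ)
  read a, top E: go to q_1, push ε → (q_1, aca, EZ)
  read a, top E: go to q_3, push EE → (q_3, ca, EEZ)
  read c, top E: go to q_2, push ε → (q_2, a, EZ)
  ε-move, top E: go to q_3, push EE → (q_3, a, EEZ)
  read a, top E: go to q_1, push ε → (q_1, ε, EZ)
All input consumed; state q_1 ∉ F and no further ε-move applies.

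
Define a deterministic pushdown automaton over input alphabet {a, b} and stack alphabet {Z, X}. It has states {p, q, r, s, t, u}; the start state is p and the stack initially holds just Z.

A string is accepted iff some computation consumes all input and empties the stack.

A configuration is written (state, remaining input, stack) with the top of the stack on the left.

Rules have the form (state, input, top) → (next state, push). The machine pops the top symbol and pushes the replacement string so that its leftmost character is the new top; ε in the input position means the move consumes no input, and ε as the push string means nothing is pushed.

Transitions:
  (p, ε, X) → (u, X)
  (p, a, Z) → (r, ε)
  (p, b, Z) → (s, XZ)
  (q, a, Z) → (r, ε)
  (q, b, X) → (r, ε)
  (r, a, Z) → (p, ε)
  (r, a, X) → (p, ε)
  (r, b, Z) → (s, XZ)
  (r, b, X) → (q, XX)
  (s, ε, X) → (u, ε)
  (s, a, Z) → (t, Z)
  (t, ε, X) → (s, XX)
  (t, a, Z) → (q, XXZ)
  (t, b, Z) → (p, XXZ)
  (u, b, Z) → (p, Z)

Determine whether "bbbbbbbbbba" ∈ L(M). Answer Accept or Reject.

Accept

(p, bbbbbbbbbba, Z)
  read b, top Z: go to s, push XZ → (s, bbbbbbbbba, XZ)
  ε-move, top X: go to u, push ε → (u, bbbbbbbbba, Z)
  read b, top Z: go to p, push Z → (p, bbbbbbbba, Z)
  read b, top Z: go to s, push XZ → (s, bbbbbbba, XZ)
  ε-move, top X: go to u, push ε → (u, bbbbbbba, Z)
  read b, top Z: go to p, push Z → (p, bbbbbba, Z)
  read b, top Z: go to s, push XZ → (s, bbbbba, XZ)
  ε-move, top X: go to u, push ε → (u, bbbbba, Z)
  read b, top Z: go to p, push Z → (p, bbbba, Z)
  read b, top Z: go to s, push XZ → (s, bbba, XZ)
  ε-move, top X: go to u, push ε → (u, bbba, Z)
  read b, top Z: go to p, push Z → (p, bba, Z)
  read b, top Z: go to s, push XZ → (s, ba, XZ)
  ε-move, top X: go to u, push ε → (u, ba, Z)
  read b, top Z: go to p, push Z → (p, a, Z)
  read a, top Z: go to r, push ε → (r, ε, ε)
All input consumed and the stack is empty.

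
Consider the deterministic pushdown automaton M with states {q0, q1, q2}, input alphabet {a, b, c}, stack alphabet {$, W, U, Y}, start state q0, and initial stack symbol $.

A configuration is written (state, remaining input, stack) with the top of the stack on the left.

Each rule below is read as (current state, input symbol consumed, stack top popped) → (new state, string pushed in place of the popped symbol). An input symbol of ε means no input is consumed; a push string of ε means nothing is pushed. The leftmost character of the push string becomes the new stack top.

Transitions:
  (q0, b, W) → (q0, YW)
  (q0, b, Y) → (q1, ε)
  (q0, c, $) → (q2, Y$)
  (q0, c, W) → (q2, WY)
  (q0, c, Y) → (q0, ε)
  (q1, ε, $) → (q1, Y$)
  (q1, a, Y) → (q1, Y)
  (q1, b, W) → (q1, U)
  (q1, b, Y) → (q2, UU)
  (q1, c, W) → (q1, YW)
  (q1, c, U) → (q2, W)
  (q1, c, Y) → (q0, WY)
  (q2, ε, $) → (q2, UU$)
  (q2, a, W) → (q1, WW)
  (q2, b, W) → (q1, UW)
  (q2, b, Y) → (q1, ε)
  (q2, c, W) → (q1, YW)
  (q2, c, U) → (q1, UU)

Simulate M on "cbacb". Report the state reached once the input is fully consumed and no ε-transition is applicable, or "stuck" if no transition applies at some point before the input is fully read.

q0

(q0, cbacb, $) ⊢ (q2, bacb, Y$) ⊢ (q1, acb, $) ⊢ (q1, acb, Y$) ⊢ (q1, cb, Y$) ⊢ (q0, b, WY$) ⊢ (q0, ε, YWY$)
All input consumed; M is in state q0.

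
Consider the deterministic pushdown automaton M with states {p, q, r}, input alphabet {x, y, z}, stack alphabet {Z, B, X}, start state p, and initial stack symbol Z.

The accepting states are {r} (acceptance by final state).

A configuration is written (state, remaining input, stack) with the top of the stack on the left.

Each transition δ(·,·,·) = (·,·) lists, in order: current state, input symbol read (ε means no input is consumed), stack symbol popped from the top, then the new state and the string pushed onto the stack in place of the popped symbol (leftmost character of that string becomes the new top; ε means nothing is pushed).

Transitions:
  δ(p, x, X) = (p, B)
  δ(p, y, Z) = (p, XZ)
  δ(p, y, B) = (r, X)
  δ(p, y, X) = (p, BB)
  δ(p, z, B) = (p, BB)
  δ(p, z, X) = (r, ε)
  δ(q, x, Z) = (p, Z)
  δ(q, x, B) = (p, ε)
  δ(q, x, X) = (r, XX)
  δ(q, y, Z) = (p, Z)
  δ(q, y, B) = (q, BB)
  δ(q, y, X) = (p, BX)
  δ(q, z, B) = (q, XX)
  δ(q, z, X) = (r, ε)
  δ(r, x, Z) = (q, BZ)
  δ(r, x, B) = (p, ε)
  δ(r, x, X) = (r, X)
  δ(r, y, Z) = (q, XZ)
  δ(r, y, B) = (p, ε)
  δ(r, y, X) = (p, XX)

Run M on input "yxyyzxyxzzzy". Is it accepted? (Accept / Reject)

Accept

(p, yxyyzxyxzzzy, Z)
  read y, top Z: go to p, push XZ → (p, xyyzxyxzzzy, XZ)
  read x, top X: go to p, push B → (p, yyzxyxzzzy, BZ)
  read y, top B: go to r, push X → (r, yzxyxzzzy, XZ)
  read y, top X: go to p, push XX → (p, zxyxzzzy, XXZ)
  read z, top X: go to r, push ε → (r, xyxzzzy, XZ)
  read x, top X: go to r, push X → (r, yxzzzy, XZ)
  read y, top X: go to p, push XX → (p, xzzzy, XXZ)
  read x, top X: go to p, push B → (p, zzzy, BXZ)
  read z, top B: go to p, push BB → (p, zzy, BBXZ)
  read z, top B: go to p, push BB → (p, zy, BBBXZ)
  read z, top B: go to p, push BB → (p, y, BBBBXZ)
  read y, top B: go to r, push X → (r, ε, XBBBXZ)
All input consumed; state r ∈ F.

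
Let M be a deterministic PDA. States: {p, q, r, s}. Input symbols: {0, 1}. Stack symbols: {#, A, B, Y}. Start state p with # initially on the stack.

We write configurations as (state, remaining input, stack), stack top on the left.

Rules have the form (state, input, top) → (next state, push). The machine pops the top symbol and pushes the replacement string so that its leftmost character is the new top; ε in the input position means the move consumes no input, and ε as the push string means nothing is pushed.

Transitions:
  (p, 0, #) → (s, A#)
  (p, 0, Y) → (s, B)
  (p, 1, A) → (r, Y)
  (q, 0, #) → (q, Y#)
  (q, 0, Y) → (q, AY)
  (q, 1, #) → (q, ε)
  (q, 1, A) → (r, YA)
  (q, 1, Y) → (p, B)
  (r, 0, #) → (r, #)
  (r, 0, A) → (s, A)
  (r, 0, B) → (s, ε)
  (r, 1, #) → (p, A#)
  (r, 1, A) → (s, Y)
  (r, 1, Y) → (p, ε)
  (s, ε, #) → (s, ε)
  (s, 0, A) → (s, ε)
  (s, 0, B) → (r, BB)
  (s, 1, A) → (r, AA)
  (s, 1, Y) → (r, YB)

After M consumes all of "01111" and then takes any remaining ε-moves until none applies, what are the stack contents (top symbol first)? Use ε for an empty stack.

(p, 01111, #)
  read 0, top #: go to s, push A# → (s, 1111, A#)
  read 1, top A: go to r, push AA → (r, 111, AA#)
  read 1, top A: go to s, push Y → (s, 11, YA#)
  read 1, top Y: go to r, push YB → (r, 1, YBA#)
  read 1, top Y: go to p, push ε → (p, ε, BA#)
All input consumed in state p with stack BA#.

BA#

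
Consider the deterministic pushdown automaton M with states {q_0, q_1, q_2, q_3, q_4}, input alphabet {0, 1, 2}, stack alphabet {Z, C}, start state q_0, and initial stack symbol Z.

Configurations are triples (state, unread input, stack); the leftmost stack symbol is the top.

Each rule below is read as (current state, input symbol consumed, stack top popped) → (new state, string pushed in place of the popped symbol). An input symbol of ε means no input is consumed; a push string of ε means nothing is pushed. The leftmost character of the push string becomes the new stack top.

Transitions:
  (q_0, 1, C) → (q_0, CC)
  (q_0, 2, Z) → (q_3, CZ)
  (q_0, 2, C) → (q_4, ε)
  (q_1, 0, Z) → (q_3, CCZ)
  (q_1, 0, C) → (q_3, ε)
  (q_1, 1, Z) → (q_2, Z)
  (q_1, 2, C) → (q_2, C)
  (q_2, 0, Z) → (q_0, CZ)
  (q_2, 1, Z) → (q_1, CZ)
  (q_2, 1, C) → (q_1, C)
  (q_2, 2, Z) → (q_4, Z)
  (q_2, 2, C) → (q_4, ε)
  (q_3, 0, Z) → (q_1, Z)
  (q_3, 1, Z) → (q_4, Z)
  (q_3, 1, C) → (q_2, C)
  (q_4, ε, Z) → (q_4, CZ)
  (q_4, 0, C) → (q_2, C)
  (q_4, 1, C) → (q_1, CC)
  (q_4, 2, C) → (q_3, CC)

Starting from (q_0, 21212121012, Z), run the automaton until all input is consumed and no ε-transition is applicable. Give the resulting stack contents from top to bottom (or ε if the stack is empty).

CZ

(q_0, 21212121012, Z)
  read 2, top Z: go to q_3, push CZ → (q_3, 1212121012, CZ)
  read 1, top C: go to q_2, push C → (q_2, 212121012, CZ)
  read 2, top C: go to q_4, push ε → (q_4, 12121012, Z)
  ε-move, top Z: go to q_4, push CZ → (q_4, 12121012, CZ)
  read 1, top C: go to q_1, push CC → (q_1, 2121012, CCZ)
  read 2, top C: go to q_2, push C → (q_2, 121012, CCZ)
  read 1, top C: go to q_1, push C → (q_1, 21012, CCZ)
  read 2, top C: go to q_2, push C → (q_2, 1012, CCZ)
  read 1, top C: go to q_1, push C → (q_1, 012, CCZ)
  read 0, top C: go to q_3, push ε → (q_3, 12, CZ)
  read 1, top C: go to q_2, push C → (q_2, 2, CZ)
  read 2, top C: go to q_4, push ε → (q_4, ε, Z)
  ε-move, top Z: go to q_4, push CZ → (q_4, ε, CZ)
All input consumed in state q_4 with stack CZ.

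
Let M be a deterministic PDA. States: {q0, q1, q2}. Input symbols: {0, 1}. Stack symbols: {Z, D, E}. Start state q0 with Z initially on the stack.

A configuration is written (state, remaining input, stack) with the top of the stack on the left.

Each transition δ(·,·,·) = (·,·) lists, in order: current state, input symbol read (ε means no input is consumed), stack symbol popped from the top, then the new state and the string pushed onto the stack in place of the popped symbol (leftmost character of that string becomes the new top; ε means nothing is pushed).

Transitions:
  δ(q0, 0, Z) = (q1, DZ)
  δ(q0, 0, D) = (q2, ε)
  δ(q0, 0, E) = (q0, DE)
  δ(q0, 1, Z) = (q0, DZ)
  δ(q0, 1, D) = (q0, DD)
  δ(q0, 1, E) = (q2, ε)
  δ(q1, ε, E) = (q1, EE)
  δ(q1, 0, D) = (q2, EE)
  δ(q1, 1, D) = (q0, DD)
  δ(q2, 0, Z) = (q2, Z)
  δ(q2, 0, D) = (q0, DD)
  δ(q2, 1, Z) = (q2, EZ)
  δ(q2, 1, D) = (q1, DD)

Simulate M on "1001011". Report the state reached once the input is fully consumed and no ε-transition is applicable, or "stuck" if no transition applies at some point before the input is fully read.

(q0, 1001011, Z)
  read 1, top Z: go to q0, push DZ → (q0, 001011, DZ)
  read 0, top D: go to q2, push ε → (q2, 01011, Z)
  read 0, top Z: go to q2, push Z → (q2, 1011, Z)
  read 1, top Z: go to q2, push EZ → (q2, 011, EZ)
No transition for (q2, 0, top E); M blocks with input 011 remaining.

stuck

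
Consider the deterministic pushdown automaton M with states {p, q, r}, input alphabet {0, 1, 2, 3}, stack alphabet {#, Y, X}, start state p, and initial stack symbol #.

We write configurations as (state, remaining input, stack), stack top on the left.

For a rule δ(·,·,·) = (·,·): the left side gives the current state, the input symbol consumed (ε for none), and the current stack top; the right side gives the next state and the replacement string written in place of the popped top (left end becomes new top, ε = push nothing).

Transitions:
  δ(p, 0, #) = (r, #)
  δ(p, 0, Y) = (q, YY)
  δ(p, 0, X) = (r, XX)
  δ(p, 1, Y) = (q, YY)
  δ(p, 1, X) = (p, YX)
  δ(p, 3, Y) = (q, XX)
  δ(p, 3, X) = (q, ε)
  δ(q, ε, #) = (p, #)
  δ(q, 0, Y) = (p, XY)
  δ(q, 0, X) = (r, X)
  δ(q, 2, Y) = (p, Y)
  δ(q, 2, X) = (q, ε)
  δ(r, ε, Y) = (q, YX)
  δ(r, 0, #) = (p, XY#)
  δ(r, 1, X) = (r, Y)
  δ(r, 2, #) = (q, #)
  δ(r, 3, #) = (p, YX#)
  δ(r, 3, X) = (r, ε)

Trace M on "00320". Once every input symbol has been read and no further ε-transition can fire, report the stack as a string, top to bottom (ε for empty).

(p, 00320, #)
  read 0, top #: go to r, push # → (r, 0320, #)
  read 0, top #: go to p, push XY# → (p, 320, XY#)
  read 3, top X: go to q, push ε → (q, 20, Y#)
  read 2, top Y: go to p, push Y → (p, 0, Y#)
  read 0, top Y: go to q, push YY → (q, ε, YY#)
All input consumed in state q with stack YY#.

YY#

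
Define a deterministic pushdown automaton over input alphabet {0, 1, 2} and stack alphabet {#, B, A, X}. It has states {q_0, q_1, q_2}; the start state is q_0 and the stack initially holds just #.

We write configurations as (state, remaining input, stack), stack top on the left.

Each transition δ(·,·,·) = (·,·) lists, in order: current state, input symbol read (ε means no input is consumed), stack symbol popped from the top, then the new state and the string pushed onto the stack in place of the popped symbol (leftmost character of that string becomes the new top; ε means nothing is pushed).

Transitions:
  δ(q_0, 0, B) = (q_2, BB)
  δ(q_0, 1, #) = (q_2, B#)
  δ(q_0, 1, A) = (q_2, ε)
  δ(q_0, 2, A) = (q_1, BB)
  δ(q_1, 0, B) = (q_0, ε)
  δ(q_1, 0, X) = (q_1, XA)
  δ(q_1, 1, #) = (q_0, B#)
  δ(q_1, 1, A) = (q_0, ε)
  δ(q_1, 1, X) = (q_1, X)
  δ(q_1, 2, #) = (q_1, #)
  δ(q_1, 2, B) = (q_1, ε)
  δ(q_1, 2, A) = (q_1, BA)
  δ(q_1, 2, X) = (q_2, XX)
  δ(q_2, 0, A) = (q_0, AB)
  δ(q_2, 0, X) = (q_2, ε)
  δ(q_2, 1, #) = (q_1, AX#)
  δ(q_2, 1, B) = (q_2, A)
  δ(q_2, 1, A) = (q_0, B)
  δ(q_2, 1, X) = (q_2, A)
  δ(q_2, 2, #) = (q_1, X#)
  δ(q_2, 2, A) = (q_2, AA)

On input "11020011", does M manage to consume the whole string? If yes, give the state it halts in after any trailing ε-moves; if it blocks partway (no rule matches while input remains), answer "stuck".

q_0

(q_0, 11020011, #)
  read 1, top #: go to q_2, push B# → (q_2, 1020011, B#)
  read 1, top B: go to q_2, push A → (q_2, 020011, A#)
  read 0, top A: go to q_0, push AB → (q_0, 20011, AB#)
  read 2, top A: go to q_1, push BB → (q_1, 0011, BBB#)
  read 0, top B: go to q_0, push ε → (q_0, 011, BB#)
  read 0, top B: go to q_2, push BB → (q_2, 11, BBB#)
  read 1, top B: go to q_2, push A → (q_2, 1, ABB#)
  read 1, top A: go to q_0, push B → (q_0, ε, BBB#)
All input consumed; M is in state q_0.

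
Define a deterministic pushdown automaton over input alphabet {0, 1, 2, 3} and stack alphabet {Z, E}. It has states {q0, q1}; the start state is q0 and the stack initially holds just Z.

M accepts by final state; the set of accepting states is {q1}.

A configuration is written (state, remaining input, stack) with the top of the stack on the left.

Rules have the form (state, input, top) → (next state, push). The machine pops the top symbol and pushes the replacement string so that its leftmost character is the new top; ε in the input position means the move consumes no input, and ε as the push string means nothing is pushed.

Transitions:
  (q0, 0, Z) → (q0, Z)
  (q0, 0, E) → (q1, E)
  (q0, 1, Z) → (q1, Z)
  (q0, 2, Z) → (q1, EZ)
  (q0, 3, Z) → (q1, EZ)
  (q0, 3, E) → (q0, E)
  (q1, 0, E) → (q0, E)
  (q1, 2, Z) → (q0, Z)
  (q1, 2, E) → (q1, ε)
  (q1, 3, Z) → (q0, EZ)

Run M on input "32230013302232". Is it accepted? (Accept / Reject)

(q0, 32230013302232, Z)
  read 3, top Z: go to q1, push EZ → (q1, 2230013302232, EZ)
  read 2, top E: go to q1, push ε → (q1, 230013302232, Z)
  read 2, top Z: go to q0, push Z → (q0, 30013302232, Z)
  read 3, top Z: go to q1, push EZ → (q1, 0013302232, EZ)
  read 0, top E: go to q0, push E → (q0, 013302232, EZ)
  read 0, top E: go to q1, push E → (q1, 13302232, EZ)
No transition applies at (q1, 13302232, EZ); input not fully consumed.

Reject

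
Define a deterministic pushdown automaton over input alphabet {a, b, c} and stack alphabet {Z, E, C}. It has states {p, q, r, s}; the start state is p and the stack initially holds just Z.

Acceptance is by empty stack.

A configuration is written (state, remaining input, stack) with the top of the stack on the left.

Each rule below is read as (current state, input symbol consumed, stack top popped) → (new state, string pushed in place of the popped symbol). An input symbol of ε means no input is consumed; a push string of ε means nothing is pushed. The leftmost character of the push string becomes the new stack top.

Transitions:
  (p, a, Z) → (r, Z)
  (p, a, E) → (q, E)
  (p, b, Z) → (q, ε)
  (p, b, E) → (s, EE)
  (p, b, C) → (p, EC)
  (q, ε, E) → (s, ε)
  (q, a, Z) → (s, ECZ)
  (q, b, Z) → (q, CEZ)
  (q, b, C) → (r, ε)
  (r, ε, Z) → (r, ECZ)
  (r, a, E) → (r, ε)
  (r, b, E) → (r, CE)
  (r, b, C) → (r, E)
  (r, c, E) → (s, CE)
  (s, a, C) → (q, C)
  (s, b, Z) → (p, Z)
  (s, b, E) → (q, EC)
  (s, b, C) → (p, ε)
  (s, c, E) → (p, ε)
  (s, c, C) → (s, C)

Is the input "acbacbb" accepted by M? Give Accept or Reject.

Accept

(p, acbacbb, Z) ⊢ (r, cbacbb, Z) ⊢ (r, cbacbb, ECZ) ⊢ (s, bacbb, CECZ) ⊢ (p, acbb, ECZ) ⊢ (q, cbb, ECZ) ⊢ (s, cbb, CZ) ⊢ (s, bb, CZ) ⊢ (p, b, Z) ⊢ (q, ε, ε)
All input consumed and the stack is empty.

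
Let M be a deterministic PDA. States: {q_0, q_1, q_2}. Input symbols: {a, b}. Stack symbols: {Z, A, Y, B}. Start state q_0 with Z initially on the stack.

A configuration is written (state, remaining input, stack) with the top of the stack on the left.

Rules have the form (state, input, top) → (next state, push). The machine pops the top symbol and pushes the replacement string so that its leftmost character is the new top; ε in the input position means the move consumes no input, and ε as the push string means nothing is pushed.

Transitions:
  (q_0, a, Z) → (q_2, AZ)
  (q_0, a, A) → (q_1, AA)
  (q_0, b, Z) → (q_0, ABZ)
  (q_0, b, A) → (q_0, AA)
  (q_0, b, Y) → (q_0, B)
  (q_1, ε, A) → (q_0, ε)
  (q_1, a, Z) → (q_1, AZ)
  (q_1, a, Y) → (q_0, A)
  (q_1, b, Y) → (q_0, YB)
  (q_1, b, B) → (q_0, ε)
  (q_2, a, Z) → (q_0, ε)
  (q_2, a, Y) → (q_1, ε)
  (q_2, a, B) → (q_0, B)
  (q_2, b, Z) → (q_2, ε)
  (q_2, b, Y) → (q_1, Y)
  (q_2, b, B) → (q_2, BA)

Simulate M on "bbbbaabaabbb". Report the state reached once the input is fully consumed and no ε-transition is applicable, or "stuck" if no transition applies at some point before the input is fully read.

(q_0, bbbbaabaabbb, Z)
  read b, top Z: go to q_0, push ABZ → (q_0, bbbaabaabbb, ABZ)
  read b, top A: go to q_0, push AA → (q_0, bbaabaabbb, AABZ)
  read b, top A: go to q_0, push AA → (q_0, baabaabbb, AAABZ)
  read b, top A: go to q_0, push AA → (q_0, aabaabbb, AAAABZ)
  read a, top A: go to q_1, push AA → (q_1, abaabbb, AAAAABZ)
  ε-move, top A: go to q_0, push ε → (q_0, abaabbb, AAAABZ)
  read a, top A: go to q_1, push AA → (q_1, baabbb, AAAAABZ)
  ε-move, top A: go to q_0, push ε → (q_0, baabbb, AAAABZ)
  read b, top A: go to q_0, push AA → (q_0, aabbb, AAAAABZ)
  read a, top A: go to q_1, push AA → (q_1, abbb, AAAAAABZ)
  ε-move, top A: go to q_0, push ε → (q_0, abbb, AAAAABZ)
  read a, top A: go to q_1, push AA → (q_1, bbb, AAAAAABZ)
  ε-move, top A: go to q_0, push ε → (q_0, bbb, AAAAABZ)
  read b, top A: go to q_0, push AA → (q_0, bb, AAAAAABZ)
  read b, top A: go to q_0, push AA → (q_0, b, AAAAAAABZ)
  read b, top A: go to q_0, push AA → (q_0, ε, AAAAAAAABZ)
All input consumed; M is in state q_0.

q_0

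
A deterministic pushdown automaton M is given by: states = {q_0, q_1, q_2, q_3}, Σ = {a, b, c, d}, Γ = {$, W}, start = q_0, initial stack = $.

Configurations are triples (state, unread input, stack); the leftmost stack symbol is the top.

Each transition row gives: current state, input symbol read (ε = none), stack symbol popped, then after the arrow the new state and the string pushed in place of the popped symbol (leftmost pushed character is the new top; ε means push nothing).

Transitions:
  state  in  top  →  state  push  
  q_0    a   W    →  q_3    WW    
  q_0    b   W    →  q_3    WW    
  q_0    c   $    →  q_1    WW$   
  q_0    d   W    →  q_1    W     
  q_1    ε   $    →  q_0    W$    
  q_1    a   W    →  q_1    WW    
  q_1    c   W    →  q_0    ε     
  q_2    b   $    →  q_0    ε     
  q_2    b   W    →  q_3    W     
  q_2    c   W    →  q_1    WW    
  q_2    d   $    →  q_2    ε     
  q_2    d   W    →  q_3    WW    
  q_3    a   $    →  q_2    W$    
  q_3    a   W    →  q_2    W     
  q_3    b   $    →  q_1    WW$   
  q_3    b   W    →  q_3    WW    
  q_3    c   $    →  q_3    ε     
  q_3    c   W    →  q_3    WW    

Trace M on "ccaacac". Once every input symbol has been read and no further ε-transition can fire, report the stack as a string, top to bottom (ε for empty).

WWW$

(q_0, ccaacac, $) ⊢ (q_1, caacac, WW$) ⊢ (q_0, aacac, W$) ⊢ (q_3, acac, WW$) ⊢ (q_2, cac, WW$) ⊢ (q_1, ac, WWW$) ⊢ (q_1, c, WWWW$) ⊢ (q_0, ε, WWW$)
All input consumed in state q_0 with stack WWW$.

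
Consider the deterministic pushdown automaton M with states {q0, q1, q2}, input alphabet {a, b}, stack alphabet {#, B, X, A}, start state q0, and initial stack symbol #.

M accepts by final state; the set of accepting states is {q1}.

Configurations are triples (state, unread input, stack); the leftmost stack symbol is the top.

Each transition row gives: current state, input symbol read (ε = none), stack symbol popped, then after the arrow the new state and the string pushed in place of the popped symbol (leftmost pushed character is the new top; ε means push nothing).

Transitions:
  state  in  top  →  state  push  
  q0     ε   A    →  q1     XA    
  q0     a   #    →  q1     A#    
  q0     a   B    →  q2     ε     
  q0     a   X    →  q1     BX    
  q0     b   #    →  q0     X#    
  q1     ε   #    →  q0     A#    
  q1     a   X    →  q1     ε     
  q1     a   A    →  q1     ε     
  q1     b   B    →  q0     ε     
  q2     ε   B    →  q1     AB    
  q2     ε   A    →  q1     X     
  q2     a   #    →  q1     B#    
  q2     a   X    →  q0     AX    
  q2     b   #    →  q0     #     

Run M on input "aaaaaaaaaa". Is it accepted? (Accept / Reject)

Accept

(q0, aaaaaaaaaa, #)
  read a, top #: go to q1, push A# → (q1, aaaaaaaaa, A#)
  read a, top A: go to q1, push ε → (q1, aaaaaaaa, #)
  ε-move, top #: go to q0, push A# → (q0, aaaaaaaa, A#)
  ε-move, top A: go to q1, push XA → (q1, aaaaaaaa, XA#)
  read a, top X: go to q1, push ε → (q1, aaaaaaa, A#)
  read a, top A: go to q1, push ε → (q1, aaaaaa, #)
  ε-move, top #: go to q0, push A# → (q0, aaaaaa, A#)
  ε-move, top A: go to q1, push XA → (q1, aaaaaa, XA#)
  read a, top X: go to q1, push ε → (q1, aaaaa, A#)
  read a, top A: go to q1, push ε → (q1, aaaa, #)
  ε-move, top #: go to q0, push A# → (q0, aaaa, A#)
  ε-move, top A: go to q1, push XA → (q1, aaaa, XA#)
  read a, top X: go to q1, push ε → (q1, aaa, A#)
  read a, top A: go to q1, push ε → (q1, aa, #)
  ε-move, top #: go to q0, push A# → (q0, aa, A#)
  ε-move, top A: go to q1, push XA → (q1, aa, XA#)
  read a, top X: go to q1, push ε → (q1, a, A#)
  read a, top A: go to q1, push ε → (q1, ε, #)
All input consumed; state q1 ∈ F.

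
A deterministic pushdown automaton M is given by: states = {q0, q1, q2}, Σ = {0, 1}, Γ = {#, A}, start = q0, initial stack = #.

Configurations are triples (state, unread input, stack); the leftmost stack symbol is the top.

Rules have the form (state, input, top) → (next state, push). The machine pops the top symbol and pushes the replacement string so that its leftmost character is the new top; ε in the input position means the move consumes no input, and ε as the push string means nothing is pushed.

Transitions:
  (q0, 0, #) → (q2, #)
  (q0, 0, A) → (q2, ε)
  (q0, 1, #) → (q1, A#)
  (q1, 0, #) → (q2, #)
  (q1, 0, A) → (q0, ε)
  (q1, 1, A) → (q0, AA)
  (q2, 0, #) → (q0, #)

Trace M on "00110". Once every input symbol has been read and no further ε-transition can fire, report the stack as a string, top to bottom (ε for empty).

A#

(q0, 00110, #)
  read 0, top #: go to q2, push # → (q2, 0110, #)
  read 0, top #: go to q0, push # → (q0, 110, #)
  read 1, top #: go to q1, push A# → (q1, 10, A#)
  read 1, top A: go to q0, push AA → (q0, 0, AA#)
  read 0, top A: go to q2, push ε → (q2, ε, A#)
All input consumed in state q2 with stack A#.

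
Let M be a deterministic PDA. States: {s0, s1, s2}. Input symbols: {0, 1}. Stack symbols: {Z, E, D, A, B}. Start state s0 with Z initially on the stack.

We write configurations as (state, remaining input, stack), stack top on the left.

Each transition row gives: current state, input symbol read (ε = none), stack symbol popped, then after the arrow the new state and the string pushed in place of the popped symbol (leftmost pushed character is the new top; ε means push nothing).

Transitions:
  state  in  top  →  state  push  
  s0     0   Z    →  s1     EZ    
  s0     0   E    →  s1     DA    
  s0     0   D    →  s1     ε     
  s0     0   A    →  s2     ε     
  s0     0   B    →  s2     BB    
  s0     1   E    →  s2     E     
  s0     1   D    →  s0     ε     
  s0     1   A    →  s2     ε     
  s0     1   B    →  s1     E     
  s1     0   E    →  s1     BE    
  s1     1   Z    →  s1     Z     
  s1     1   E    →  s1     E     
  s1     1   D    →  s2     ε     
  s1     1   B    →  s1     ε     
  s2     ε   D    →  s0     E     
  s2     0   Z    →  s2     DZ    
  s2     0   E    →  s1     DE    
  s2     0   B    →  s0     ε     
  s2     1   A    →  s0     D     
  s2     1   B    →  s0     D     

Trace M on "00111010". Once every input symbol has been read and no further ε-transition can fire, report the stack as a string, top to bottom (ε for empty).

(s0, 00111010, Z) ⊢ (s1, 0111010, EZ) ⊢ (s1, 111010, BEZ) ⊢ (s1, 11010, EZ) ⊢ (s1, 1010, EZ) ⊢ (s1, 010, EZ) ⊢ (s1, 10, BEZ) ⊢ (s1, 0, EZ) ⊢ (s1, ε, BEZ)
All input consumed in state s1 with stack BEZ.

BEZ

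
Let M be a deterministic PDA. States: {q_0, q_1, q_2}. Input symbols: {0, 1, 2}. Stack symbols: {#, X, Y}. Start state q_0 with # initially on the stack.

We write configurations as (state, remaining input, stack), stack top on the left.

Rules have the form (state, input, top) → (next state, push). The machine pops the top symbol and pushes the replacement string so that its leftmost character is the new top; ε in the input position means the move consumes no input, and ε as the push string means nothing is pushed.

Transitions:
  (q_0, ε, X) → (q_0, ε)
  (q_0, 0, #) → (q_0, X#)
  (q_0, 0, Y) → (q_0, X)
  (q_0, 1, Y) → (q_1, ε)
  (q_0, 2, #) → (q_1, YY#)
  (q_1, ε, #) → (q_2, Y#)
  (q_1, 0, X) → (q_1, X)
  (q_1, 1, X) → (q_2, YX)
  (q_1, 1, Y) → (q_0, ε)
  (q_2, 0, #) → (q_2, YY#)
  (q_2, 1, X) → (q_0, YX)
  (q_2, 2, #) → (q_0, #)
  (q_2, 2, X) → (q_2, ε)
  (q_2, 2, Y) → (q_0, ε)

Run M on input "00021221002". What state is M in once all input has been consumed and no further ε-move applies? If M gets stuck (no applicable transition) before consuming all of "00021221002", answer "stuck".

(q_0, 00021221002, #) ⊢ (q_0, 0021221002, X#) ⊢ (q_0, 0021221002, #) ⊢ (q_0, 021221002, X#) ⊢ (q_0, 021221002, #) ⊢ (q_0, 21221002, X#) ⊢ (q_0, 21221002, #) ⊢ (q_1, 1221002, YY#) ⊢ (q_0, 221002, Y#)
No transition for (q_0, 2, top Y); M blocks with input 221002 remaining.

stuck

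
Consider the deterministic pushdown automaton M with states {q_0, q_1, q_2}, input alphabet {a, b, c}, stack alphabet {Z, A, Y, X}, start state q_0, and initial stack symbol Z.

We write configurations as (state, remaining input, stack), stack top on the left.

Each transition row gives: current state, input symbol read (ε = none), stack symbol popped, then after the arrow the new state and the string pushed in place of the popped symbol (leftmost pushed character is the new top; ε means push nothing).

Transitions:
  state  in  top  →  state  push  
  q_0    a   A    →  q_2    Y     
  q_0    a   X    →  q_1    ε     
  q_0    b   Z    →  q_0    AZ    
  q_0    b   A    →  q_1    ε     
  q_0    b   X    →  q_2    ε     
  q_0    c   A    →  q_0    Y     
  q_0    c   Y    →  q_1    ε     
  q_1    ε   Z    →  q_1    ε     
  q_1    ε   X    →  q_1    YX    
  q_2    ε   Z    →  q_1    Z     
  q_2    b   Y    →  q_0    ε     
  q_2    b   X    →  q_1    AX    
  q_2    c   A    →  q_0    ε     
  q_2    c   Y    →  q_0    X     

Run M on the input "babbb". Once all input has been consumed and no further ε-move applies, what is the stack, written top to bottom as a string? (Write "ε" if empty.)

ε

(q_0, babbb, Z)
  read b, top Z: go to q_0, push AZ → (q_0, abbb, AZ)
  read a, top A: go to q_2, push Y → (q_2, bbb, YZ)
  read b, top Y: go to q_0, push ε → (q_0, bb, Z)
  read b, top Z: go to q_0, push AZ → (q_0, b, AZ)
  read b, top A: go to q_1, push ε → (q_1, ε, Z)
  ε-move, top Z: go to q_1, push ε → (q_1, ε, ε)
All input consumed in state q_1 with stack ε.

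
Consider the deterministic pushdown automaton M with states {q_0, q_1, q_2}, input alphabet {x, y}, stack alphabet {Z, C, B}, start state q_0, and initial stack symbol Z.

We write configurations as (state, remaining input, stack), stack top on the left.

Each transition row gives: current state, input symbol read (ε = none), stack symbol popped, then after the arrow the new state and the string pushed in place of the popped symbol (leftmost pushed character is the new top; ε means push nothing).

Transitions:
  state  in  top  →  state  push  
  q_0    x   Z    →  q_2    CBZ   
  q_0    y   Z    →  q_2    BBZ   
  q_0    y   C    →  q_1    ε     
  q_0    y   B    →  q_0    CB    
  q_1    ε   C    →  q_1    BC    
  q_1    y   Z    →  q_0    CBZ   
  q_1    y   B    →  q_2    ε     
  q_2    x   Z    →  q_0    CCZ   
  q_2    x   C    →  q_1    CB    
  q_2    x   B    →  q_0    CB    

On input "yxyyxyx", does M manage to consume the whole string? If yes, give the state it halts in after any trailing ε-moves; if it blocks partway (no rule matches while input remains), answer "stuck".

(q_0, yxyyxyx, Z)
  read y, top Z: go to q_2, push BBZ → (q_2, xyyxyx, BBZ)
  read x, top B: go to q_0, push CB → (q_0, yyxyx, CBBZ)
  read y, top C: go to q_1, push ε → (q_1, yxyx, BBZ)
  read y, top B: go to q_2, push ε → (q_2, xyx, BZ)
  read x, top B: go to q_0, push CB → (q_0, yx, CBZ)
  read y, top C: go to q_1, push ε → (q_1, x, BZ)
No transition for (q_1, x, top B); M blocks with input x remaining.

stuck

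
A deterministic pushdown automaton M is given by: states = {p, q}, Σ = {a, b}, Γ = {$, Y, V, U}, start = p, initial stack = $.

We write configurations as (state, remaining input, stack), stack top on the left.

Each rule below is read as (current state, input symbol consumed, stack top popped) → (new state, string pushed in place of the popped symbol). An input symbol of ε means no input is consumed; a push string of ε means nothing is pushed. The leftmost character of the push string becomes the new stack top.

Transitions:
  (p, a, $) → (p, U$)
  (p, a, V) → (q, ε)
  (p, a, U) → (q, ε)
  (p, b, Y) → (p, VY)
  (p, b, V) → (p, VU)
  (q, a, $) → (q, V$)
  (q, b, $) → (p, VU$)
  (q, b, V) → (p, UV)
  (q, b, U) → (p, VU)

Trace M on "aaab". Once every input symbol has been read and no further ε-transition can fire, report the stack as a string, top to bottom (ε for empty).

UV$

(p, aaab, $)
  read a, top $: go to p, push U$ → (p, aab, U$)
  read a, top U: go to q, push ε → (q, ab, $)
  read a, top $: go to q, push V$ → (q, b, V$)
  read b, top V: go to p, push UV → (p, ε, UV$)
All input consumed in state p with stack UV$.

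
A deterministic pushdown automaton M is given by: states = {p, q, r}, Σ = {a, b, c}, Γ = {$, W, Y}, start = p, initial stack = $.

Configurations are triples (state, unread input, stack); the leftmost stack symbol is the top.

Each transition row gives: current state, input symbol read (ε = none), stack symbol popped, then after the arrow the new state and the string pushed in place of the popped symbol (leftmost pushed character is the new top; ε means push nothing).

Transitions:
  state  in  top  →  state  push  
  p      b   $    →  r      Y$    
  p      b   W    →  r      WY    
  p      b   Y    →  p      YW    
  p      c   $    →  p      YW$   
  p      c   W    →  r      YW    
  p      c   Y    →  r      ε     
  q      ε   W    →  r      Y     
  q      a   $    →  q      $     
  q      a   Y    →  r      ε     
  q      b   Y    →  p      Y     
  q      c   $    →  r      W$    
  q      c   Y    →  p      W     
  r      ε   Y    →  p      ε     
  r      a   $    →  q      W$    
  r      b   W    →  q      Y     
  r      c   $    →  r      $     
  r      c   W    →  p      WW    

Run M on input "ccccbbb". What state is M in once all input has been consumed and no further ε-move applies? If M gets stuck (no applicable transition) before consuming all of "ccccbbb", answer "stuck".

p

(p, ccccbbb, $) ⊢ (p, cccbbb, YW$) ⊢ (r, ccbbb, W$) ⊢ (p, cbbb, WW$) ⊢ (r, bbb, YWW$) ⊢ (p, bbb, WW$) ⊢ (r, bb, WYW$) ⊢ (q, b, YYW$) ⊢ (p, ε, YYW$)
All input consumed; M is in state p.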